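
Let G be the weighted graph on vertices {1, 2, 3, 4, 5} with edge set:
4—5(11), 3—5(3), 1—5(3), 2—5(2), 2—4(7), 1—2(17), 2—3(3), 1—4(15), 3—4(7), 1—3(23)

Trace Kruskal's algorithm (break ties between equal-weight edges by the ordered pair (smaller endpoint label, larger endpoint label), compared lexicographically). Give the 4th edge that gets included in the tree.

Kruskal: consider edges lightest-first.
2—5 (2): add. Components now {1} {2,5} {3} {4}
1—5 (3): add. Components now {1,2,5} {3} {4}
2—3 (3): add. Components now {1,2,3,5} {4}
3—5 (3): skip — 3 and 5 already connected.
2—4 (7): add. Components now {1,2,3,4,5}
The 4th edge added is 2—4.

2-4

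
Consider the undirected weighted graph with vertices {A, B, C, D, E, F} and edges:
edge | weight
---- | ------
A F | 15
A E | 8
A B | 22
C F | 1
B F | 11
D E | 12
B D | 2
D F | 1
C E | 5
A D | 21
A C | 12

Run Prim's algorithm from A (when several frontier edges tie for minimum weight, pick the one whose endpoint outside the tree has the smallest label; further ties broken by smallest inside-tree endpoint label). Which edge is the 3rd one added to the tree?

Prim's algorithm from A:
Step 1: cheapest edge leaving the tree is A E (8); add E.
Step 2: cheapest edge leaving the tree is C E (5); add C.
Step 3: cheapest edge leaving the tree is C F (1); add F.
Step 4: cheapest edge leaving the tree is D F (1); add D.
Step 5: cheapest edge leaving the tree is B D (2); add B.
The 3rd edge added is C F.

C-F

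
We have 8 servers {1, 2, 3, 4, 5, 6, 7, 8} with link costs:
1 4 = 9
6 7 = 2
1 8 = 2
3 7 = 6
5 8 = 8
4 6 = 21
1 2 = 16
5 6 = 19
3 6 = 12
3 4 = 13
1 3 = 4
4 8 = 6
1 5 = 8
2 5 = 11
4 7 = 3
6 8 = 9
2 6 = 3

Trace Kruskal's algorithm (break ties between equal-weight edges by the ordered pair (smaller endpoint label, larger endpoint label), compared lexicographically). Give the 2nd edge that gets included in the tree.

6-7

Sort edges by weight, then run Kruskal:
1 8 (2): add — endpoints in different components.
6 7 (2): add — endpoints in different components.
2 6 (3): add — endpoints in different components.
4 7 (3): add — endpoints in different components.
1 3 (4): add — endpoints in different components.
3 7 (6): add — endpoints in different components.
4 8 (6): skip — 4 and 8 already connected.
1 5 (8): add — endpoints in different components.
The 2nd edge added is 6 7.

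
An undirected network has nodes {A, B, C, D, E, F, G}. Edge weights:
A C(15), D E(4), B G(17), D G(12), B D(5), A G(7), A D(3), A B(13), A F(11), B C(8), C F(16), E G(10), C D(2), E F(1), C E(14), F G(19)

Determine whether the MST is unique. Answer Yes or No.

Kruskal: consider edges lightest-first.
E F (1): add — endpoints in different components.
C D (2): add — endpoints in different components.
A D (3): add — endpoints in different components.
D E (4): add — endpoints in different components.
B D (5): add — endpoints in different components.
A G (7): add — endpoints in different components.
Every non-tree edge has weight strictly greater than the heaviest edge on the tree path between its endpoints, so the MST is unique.

Yes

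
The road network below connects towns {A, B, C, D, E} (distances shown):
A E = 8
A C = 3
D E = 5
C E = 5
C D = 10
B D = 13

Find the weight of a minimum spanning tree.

26

Grow the tree from D using Prim:
Step 1: frontier [D E 5, C D 10, B D 13] → take D E (5); add E.
Step 2: frontier [C D 10, B D 13, C E 5, A E 8] → take C E (5); add C.
Step 3: frontier [A C 3, B D 13, A E 8] → take A C (3); add A.
Step 4: frontier [B D 13] → take B D (13); add B.
MST edges: D E, C E, A C, B D; total weight 5+5+3+13 = 26.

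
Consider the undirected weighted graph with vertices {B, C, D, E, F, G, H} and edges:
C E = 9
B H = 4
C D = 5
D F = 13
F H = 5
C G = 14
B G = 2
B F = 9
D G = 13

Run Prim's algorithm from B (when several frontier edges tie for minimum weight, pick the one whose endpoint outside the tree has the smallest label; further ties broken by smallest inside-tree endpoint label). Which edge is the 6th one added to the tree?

C-E

Grow the tree from B using Prim:
Step 1: cheapest edge leaving the tree is B G (2); add G.
Step 2: cheapest edge leaving the tree is B H (4); add H.
Step 3: cheapest edge leaving the tree is F H (5); add F.
Step 4: cheapest edge leaving the tree is D F (13); add D.
Step 5: cheapest edge leaving the tree is C D (5); add C.
Step 6: cheapest edge leaving the tree is C E (9); add E.
The 6th edge added is C E.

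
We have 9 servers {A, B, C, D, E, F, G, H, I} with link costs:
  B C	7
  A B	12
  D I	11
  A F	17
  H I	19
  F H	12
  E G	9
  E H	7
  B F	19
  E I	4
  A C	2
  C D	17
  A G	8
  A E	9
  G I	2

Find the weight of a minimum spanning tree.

53

Prim, starting at I.
Step 1: cheapest edge leaving the tree is G I (2); add G.
Step 2: cheapest edge leaving the tree is E I (4); add E.
Step 3: cheapest edge leaving the tree is E H (7); add H.
Step 4: cheapest edge leaving the tree is A G (8); add A.
Step 5: cheapest edge leaving the tree is A C (2); add C.
Step 6: cheapest edge leaving the tree is B C (7); add B.
Step 7: cheapest edge leaving the tree is D I (11); add D.
Step 8: cheapest edge leaving the tree is F H (12); add F.
MST edges: G I, E I, E H, A G, A C, B C, D I, F H; total weight 2+4+7+8+2+7+11+12 = 53.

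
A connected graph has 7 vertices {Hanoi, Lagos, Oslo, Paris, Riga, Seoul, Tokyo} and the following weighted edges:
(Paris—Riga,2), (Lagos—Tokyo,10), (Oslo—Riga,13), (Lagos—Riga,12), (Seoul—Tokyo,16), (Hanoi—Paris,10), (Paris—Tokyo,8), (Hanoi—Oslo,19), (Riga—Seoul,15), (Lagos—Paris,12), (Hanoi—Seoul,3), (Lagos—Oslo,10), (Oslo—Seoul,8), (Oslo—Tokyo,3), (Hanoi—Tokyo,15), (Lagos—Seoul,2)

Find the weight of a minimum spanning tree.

26

Sort edges by weight, then run Kruskal:
Lagos—Seoul (2): add — endpoints in different components.
Paris—Riga (2): add — endpoints in different components.
Hanoi—Seoul (3): add — endpoints in different components.
Oslo—Tokyo (3): add — endpoints in different components.
Oslo—Seoul (8): add — endpoints in different components.
Paris—Tokyo (8): add — endpoints in different components.
MST edges: Lagos—Seoul, Paris—Riga, Hanoi—Seoul, Oslo—Tokyo, Oslo—Seoul, Paris—Tokyo; total weight 2+2+3+3+8+8 = 26.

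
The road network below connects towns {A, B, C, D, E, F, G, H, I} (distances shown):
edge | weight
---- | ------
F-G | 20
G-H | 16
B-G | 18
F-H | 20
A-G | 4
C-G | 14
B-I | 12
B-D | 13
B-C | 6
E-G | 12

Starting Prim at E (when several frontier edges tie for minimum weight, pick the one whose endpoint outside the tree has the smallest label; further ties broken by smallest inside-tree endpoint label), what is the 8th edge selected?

F-G

Prim's algorithm from E:
Step 1: frontier [E-G 12] → take E-G (12); add G.
Step 2: frontier [A-G 4, C-G 14, G-H 16, B-G 18, F-G 20] → take A-G (4); add A.
Step 3: frontier [C-G 14, G-H 16, B-G 18, F-G 20] → take C-G (14); add C.
Step 4: frontier [B-C 6, G-H 16, B-G 18, F-G 20] → take B-C (6); add B.
Step 5: frontier [B-I 12, B-D 13, G-H 16, F-G 20] → take B-I (12); add I.
Step 6: frontier [B-D 13, G-H 16, F-G 20] → take B-D (13); add D.
Step 7: frontier [G-H 16, F-G 20] → take G-H (16); add H.
Step 8: frontier [F-G 20, F-H 20] → take F-G (20); add F.
The 8th edge added is F-G.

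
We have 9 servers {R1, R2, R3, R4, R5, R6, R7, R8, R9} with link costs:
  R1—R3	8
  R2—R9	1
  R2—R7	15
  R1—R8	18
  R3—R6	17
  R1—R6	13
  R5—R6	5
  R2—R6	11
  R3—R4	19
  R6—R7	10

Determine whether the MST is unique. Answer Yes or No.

Yes

Kruskal's algorithm — process edges by increasing weight (ties by edge label):
R2—R9 (1): add — endpoints in different components.
R5—R6 (5): add — endpoints in different components.
R1—R3 (8): add — endpoints in different components.
R6—R7 (10): add — endpoints in different components.
R2—R6 (11): add — endpoints in different components.
R1—R6 (13): add — endpoints in different components.
R2—R7 (15): skip — R7 and R2 already connected.
R3—R6 (17): skip — R6 and R3 already connected.
R1—R8 (18): add — endpoints in different components.
R3—R4 (19): add — endpoints in different components.
Every non-tree edge has weight strictly greater than the heaviest edge on the tree path between its endpoints, so the MST is unique.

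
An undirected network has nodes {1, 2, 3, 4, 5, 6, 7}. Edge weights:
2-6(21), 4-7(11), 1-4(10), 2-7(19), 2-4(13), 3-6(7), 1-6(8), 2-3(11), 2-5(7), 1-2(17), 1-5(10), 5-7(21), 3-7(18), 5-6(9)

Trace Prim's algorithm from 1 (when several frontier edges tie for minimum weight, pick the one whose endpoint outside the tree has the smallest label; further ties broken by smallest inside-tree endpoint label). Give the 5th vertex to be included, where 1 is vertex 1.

Prim's algorithm from 1:
Step 1: frontier [1-6 8, 1-4 10, 1-5 10, 1-2 17] → take 1-6 (8); add 6.
Step 2: frontier [1-4 10, 1-5 10, 1-2 17, 3-6 7, 5-6 9, 2-6 21] → take 3-6 (7); add 3.
Step 3: frontier [1-4 10, 1-5 10, 1-2 17, 2-3 11, 3-7 18, 5-6 9, 2-6 21] → take 5-6 (9); add 5.
Step 4: frontier [1-4 10, 1-2 17, 2-3 11, 3-7 18, 2-5 7, 5-7 21, 2-6 21] → take 2-5 (7); add 2.
Step 5: frontier [1-4 10, 2-4 13, 2-7 19, 3-7 18, 5-7 21] → take 1-4 (10); add 4.
Step 6: frontier [2-7 19, 3-7 18, 4-7 11, 5-7 21] → take 4-7 (11); add 7.
Vertex order: 1, 6, 3, 5, 2, 4, 7. The 5th vertex is 2.

2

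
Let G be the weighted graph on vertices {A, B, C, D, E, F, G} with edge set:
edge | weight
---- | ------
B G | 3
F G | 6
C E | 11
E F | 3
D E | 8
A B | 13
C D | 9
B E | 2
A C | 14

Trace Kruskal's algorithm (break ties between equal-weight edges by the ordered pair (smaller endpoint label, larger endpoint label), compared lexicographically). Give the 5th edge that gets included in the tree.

C-D

Kruskal's algorithm — process edges by increasing weight (ties by edge label):
B E (2): add — endpoints in different components.
B G (3): add — endpoints in different components.
E F (3): add — endpoints in different components.
F G (6): skip — F and G already connected.
D E (8): add — endpoints in different components.
C D (9): add — endpoints in different components.
C E (11): skip — C and E already connected.
A B (13): add — endpoints in different components.
The 5th edge added is C D.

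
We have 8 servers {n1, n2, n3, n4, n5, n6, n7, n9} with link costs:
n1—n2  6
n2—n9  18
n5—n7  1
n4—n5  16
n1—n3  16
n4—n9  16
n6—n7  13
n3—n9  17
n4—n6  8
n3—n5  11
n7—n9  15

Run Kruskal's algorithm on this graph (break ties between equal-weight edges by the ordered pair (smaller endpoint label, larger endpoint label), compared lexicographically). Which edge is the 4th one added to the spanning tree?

Kruskal's algorithm — process edges by increasing weight (ties by edge label):
n5—n7 (1): add — endpoints in different components.
n1—n2 (6): add — endpoints in different components.
n4—n6 (8): add — endpoints in different components.
n3—n5 (11): add — endpoints in different components.
n6—n7 (13): add — endpoints in different components.
n7—n9 (15): add — endpoints in different components.
n1—n3 (16): add — endpoints in different components.
The 4th edge added is n3—n5.

n3-n5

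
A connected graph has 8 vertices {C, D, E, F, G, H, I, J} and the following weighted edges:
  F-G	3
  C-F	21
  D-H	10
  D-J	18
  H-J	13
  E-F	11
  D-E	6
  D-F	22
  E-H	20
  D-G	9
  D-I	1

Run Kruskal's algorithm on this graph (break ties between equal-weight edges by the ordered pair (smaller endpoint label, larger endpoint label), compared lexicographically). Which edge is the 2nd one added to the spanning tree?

F-G

Kruskal: consider edges lightest-first.
D-I (1): add — endpoints in different components.
F-G (3): add — endpoints in different components.
D-E (6): add — endpoints in different components.
D-G (9): add — endpoints in different components.
D-H (10): add — endpoints in different components.
E-F (11): skip — E and F already connected.
H-J (13): add — endpoints in different components.
D-J (18): skip — D and J already connected.
E-H (20): skip — E and H already connected.
C-F (21): add — endpoints in different components.
The 2nd edge added is F-G.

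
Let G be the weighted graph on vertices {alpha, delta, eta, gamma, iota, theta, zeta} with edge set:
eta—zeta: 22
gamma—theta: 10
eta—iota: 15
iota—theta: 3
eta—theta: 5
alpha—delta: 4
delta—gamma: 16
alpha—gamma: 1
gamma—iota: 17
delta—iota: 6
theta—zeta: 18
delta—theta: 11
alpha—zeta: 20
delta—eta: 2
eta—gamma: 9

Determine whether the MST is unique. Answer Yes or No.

Kruskal's algorithm — process edges by increasing weight (ties by edge label):
alpha—gamma (1): add. Components now {zeta} {delta} {eta} {alpha,gamma} {theta} {iota}
delta—eta (2): add. Components now {zeta} {delta,eta} {alpha,gamma} {theta} {iota}
iota—theta (3): add. Components now {zeta} {delta,eta} {alpha,gamma} {iota,theta}
alpha—delta (4): add. Components now {zeta} {alpha,delta,eta,gamma} {iota,theta}
eta—theta (5): add. Components now {zeta} {alpha,delta,eta,gamma,iota,theta}
delta—iota (6): skip — delta and iota already connected.
eta—gamma (9): skip — eta and gamma already connected.
gamma—theta (10): skip — gamma and theta already connected.
delta—theta (11): skip — delta and theta already connected.
eta—iota (15): skip — eta and iota already connected.
delta—gamma (16): skip — delta and gamma already connected.
gamma—iota (17): skip — gamma and iota already connected.
theta—zeta (18): add. Components now {alpha,delta,eta,gamma,iota,theta,zeta}
Every non-tree edge has weight strictly greater than the heaviest edge on the tree path between its endpoints, so the MST is unique.

Yes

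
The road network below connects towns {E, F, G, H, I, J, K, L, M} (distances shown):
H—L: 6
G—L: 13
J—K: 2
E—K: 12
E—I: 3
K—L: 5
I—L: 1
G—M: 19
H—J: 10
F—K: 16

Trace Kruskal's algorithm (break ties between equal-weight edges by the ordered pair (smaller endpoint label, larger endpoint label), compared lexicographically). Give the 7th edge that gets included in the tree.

Kruskal: consider edges lightest-first.
I—L (1): add — endpoints in different components.
J—K (2): add — endpoints in different components.
E—I (3): add — endpoints in different components.
K—L (5): add — endpoints in different components.
H—L (6): add — endpoints in different components.
H—J (10): skip — H and J already connected.
E—K (12): skip — E and K already connected.
G—L (13): add — endpoints in different components.
F—K (16): add — endpoints in different components.
G—M (19): add — endpoints in different components.
The 7th edge added is F—K.

F-K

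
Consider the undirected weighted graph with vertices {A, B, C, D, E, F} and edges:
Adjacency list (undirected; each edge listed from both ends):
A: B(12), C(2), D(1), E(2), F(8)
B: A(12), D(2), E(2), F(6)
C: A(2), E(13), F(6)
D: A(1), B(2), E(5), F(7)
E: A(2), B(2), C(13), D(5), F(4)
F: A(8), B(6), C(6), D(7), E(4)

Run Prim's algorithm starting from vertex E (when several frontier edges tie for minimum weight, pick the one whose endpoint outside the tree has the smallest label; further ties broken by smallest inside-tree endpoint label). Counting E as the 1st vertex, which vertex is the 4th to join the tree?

B

Prim, starting at E.
Step 1: cheapest edge leaving the tree is A—E (2); add A.
Step 2: cheapest edge leaving the tree is A—D (1); add D.
Step 3: cheapest edge leaving the tree is B—D (2); add B.
Step 4: cheapest edge leaving the tree is A—C (2); add C.
Step 5: cheapest edge leaving the tree is E—F (4); add F.
Vertex order: E, A, D, B, C, F. The 4th vertex is B.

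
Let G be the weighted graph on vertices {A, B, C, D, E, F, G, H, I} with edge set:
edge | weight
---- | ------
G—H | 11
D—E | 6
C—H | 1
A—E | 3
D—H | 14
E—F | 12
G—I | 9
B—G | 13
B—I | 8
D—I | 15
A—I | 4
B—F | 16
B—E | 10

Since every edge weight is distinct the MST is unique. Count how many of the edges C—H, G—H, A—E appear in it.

Kruskal's algorithm — process edges by increasing weight (ties by edge label):
C—H (1): add — endpoints in different components.
A—E (3): add — endpoints in different components.
A—I (4): add — endpoints in different components.
D—E (6): add — endpoints in different components.
B—I (8): add — endpoints in different components.
G—I (9): add — endpoints in different components.
B—E (10): skip — B and E already connected.
G—H (11): add — endpoints in different components.
E—F (12): add — endpoints in different components.
MST edge set: {C—H, A—E, A—I, D—E, B—I, G—I, G—H, E—F}.
Of the listed edges, {C—H, G—H, A—E} are in the MST → 3.

3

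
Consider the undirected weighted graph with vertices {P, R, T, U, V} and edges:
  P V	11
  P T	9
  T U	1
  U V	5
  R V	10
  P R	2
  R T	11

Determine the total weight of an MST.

17

Kruskal: consider edges lightest-first.
T U (1): add. Components now {T,U} {V} {R} {P}
P R (2): add. Components now {T,U} {V} {P,R}
U V (5): add. Components now {T,U,V} {P,R}
P T (9): add. Components now {P,R,T,U,V}
MST edges: T U, P R, U V, P T; total weight 1+2+5+9 = 17.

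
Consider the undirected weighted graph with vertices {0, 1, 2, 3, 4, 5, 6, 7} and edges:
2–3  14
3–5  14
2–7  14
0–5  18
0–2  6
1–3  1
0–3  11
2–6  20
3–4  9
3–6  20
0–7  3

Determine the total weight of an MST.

64

Prim's algorithm from 1:
Step 1: frontier [1–3 1] → take 1–3 (1); add 3.
Step 2: frontier [3–4 9, 0–3 11, 2–3 14, 3–5 14, 3–6 20] → take 3–4 (9); add 4.
Step 3: frontier [0–3 11, 2–3 14, 3–5 14, 3–6 20] → take 0–3 (11); add 0.
Step 4: frontier [0–7 3, 0–2 6, 0–5 18, 2–3 14, 3–5 14, 3–6 20] → take 0–7 (3); add 7.
Step 5: frontier [0–2 6, 0–5 18, 2–3 14, 3–5 14, 3–6 20, 2–7 14] → take 0–2 (6); add 2.
Step 6: frontier [0–5 18, 2–6 20, 3–5 14, 3–6 20] → take 3–5 (14); add 5.
Step 7: frontier [2–6 20, 3–6 20] → take 2–6 (20); add 6.
MST edges: 1–3, 3–4, 0–3, 0–7, 0–2, 3–5, 2–6; total weight 1+9+11+3+6+14+20 = 64.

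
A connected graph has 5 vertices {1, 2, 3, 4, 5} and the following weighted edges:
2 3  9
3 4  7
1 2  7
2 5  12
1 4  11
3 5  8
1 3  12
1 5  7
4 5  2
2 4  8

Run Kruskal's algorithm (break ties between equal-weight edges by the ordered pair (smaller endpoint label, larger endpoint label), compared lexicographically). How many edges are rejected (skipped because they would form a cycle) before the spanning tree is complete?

Kruskal: consider edges lightest-first.
4 5 (2): add. Components now {1} {2} {3} {4,5}
1 2 (7): add. Components now {1,2} {3} {4,5}
1 5 (7): add. Components now {1,2,4,5} {3}
3 4 (7): add. Components now {1,2,3,4,5}
Edges rejected before the tree was complete: 0.

0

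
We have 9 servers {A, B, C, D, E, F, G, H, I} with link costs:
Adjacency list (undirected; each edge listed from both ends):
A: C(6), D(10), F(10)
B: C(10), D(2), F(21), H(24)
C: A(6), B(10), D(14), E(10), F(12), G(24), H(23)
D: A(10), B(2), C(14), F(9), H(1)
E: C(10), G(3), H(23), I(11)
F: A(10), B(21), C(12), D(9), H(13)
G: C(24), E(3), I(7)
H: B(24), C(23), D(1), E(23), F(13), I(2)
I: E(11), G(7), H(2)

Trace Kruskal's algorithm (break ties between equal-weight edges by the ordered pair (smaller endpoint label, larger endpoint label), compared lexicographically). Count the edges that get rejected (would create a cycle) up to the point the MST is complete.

Kruskal: consider edges lightest-first.
D—H (1): add — endpoints in different components.
B—D (2): add — endpoints in different components.
H—I (2): add — endpoints in different components.
E—G (3): add — endpoints in different components.
A—C (6): add — endpoints in different components.
G—I (7): add — endpoints in different components.
D—F (9): add — endpoints in different components.
A—D (10): add — endpoints in different components.
Edges rejected before the tree was complete: 0.

0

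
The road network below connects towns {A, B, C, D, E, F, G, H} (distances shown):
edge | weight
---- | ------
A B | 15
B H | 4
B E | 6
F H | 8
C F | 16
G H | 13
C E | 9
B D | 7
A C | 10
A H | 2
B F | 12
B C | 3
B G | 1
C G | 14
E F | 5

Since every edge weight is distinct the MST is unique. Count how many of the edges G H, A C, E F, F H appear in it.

Sort edges by weight, then run Kruskal:
B G (1): add — endpoints in different components.
A H (2): add — endpoints in different components.
B C (3): add — endpoints in different components.
B H (4): add — endpoints in different components.
E F (5): add — endpoints in different components.
B E (6): add — endpoints in different components.
B D (7): add — endpoints in different components.
MST edge set: {B G, A H, B C, B H, E F, B E, B D}.
Of the listed edges, {E F} are in the MST → 1.

1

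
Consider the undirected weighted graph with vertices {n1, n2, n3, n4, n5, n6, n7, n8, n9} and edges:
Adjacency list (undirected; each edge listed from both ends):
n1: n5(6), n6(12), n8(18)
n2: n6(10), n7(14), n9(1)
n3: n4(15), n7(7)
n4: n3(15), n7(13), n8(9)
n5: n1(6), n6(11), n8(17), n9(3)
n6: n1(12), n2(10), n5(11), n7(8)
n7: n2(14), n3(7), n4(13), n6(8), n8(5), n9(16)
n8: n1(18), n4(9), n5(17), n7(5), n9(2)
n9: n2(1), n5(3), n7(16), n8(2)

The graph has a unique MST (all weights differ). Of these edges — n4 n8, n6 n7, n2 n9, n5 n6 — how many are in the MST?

Kruskal: consider edges lightest-first.
n2 n9 (1): add — endpoints in different components.
n8 n9 (2): add — endpoints in different components.
n5 n9 (3): add — endpoints in different components.
n7 n8 (5): add — endpoints in different components.
n1 n5 (6): add — endpoints in different components.
n3 n7 (7): add — endpoints in different components.
n6 n7 (8): add — endpoints in different components.
n4 n8 (9): add — endpoints in different components.
MST edge set: {n2 n9, n8 n9, n5 n9, n7 n8, n1 n5, n3 n7, n6 n7, n4 n8}.
Of the listed edges, {n4 n8, n6 n7, n2 n9} are in the MST → 3.

3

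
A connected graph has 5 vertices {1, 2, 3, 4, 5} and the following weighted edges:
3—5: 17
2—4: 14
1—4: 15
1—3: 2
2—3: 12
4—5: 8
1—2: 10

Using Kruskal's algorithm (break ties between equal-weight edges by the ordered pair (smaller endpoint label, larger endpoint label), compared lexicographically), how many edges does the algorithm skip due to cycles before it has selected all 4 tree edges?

1

Kruskal's algorithm — process edges by increasing weight (ties by edge label):
1—3 (2): add — endpoints in different components.
4—5 (8): add — endpoints in different components.
1—2 (10): add — endpoints in different components.
2—3 (12): skip — 2 and 3 already connected.
2—4 (14): add — endpoints in different components.
Edges rejected before the tree was complete: 1.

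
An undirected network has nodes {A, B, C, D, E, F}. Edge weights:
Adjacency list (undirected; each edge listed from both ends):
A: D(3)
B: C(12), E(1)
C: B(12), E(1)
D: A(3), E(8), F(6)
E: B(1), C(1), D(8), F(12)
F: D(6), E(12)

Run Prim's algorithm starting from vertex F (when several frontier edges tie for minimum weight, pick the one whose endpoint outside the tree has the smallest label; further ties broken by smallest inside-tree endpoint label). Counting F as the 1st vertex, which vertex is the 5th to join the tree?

Grow the tree from F using Prim:
Step 1: cheapest edge leaving the tree is D F (6); add D.
Step 2: cheapest edge leaving the tree is A D (3); add A.
Step 3: cheapest edge leaving the tree is D E (8); add E.
Step 4: cheapest edge leaving the tree is B E (1); add B.
Step 5: cheapest edge leaving the tree is C E (1); add C.
Vertex order: F, D, A, E, B, C. The 5th vertex is B.

B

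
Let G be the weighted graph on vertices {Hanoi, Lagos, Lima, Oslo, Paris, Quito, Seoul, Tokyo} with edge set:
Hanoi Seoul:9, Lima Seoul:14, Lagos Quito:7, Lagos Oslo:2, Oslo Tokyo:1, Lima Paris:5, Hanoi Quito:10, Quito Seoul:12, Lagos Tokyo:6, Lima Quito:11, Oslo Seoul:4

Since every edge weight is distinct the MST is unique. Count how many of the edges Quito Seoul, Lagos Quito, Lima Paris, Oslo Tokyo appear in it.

Kruskal: consider edges lightest-first.
Oslo Tokyo (1): add — endpoints in different components.
Lagos Oslo (2): add — endpoints in different components.
Oslo Seoul (4): add — endpoints in different components.
Lima Paris (5): add — endpoints in different components.
Lagos Tokyo (6): skip — Tokyo and Lagos already connected.
Lagos Quito (7): add — endpoints in different components.
Hanoi Seoul (9): add — endpoints in different components.
Hanoi Quito (10): skip — Hanoi and Quito already connected.
Lima Quito (11): add — endpoints in different components.
MST edge set: {Oslo Tokyo, Lagos Oslo, Oslo Seoul, Lima Paris, Lagos Quito, Hanoi Seoul, Lima Quito}.
Of the listed edges, {Lagos Quito, Lima Paris, Oslo Tokyo} are in the MST → 3.

3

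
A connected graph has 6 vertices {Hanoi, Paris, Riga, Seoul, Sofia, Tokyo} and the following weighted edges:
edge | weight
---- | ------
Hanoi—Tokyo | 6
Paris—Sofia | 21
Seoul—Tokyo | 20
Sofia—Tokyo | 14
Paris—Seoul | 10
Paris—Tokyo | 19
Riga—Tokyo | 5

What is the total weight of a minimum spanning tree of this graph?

54

Sort edges by weight, then run Kruskal:
Riga—Tokyo (5): add. Components now {Sofia} {Riga,Tokyo} {Paris} {Hanoi} {Seoul}
Hanoi—Tokyo (6): add. Components now {Sofia} {Hanoi,Riga,Tokyo} {Paris} {Seoul}
Paris—Seoul (10): add. Components now {Sofia} {Hanoi,Riga,Tokyo} {Paris,Seoul}
Sofia—Tokyo (14): add. Components now {Hanoi,Riga,Sofia,Tokyo} {Paris,Seoul}
Paris—Tokyo (19): add. Components now {Hanoi,Paris,Riga,Seoul,Sofia,Tokyo}
MST edges: Riga—Tokyo, Hanoi—Tokyo, Paris—Seoul, Sofia—Tokyo, Paris—Tokyo; total weight 5+6+10+14+19 = 54.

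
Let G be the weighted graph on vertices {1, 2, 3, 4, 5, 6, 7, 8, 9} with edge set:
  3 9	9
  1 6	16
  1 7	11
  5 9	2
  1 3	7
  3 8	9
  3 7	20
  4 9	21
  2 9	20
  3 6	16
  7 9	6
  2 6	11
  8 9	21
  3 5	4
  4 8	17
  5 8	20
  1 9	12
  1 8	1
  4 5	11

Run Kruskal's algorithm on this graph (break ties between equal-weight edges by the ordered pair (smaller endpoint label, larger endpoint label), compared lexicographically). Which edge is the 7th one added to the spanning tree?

Kruskal's algorithm — process edges by increasing weight (ties by edge label):
1 8 (1): add — endpoints in different components.
5 9 (2): add — endpoints in different components.
3 5 (4): add — endpoints in different components.
7 9 (6): add — endpoints in different components.
1 3 (7): add — endpoints in different components.
3 8 (9): skip — 3 and 8 already connected.
3 9 (9): skip — 3 and 9 already connected.
1 7 (11): skip — 1 and 7 already connected.
2 6 (11): add — endpoints in different components.
4 5 (11): add — endpoints in different components.
1 9 (12): skip — 1 and 9 already connected.
1 6 (16): add — endpoints in different components.
The 7th edge added is 4 5.

4-5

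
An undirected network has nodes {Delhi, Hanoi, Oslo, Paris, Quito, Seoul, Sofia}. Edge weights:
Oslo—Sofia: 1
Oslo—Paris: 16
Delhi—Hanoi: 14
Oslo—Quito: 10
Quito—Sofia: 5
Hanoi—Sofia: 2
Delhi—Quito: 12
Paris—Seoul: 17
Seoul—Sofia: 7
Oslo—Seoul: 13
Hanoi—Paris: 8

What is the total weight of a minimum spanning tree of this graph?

Kruskal: consider edges lightest-first.
Oslo—Sofia (1): add. Components now {Seoul} {Oslo,Sofia} {Hanoi} {Paris} {Quito} {Delhi}
Hanoi—Sofia (2): add. Components now {Seoul} {Hanoi,Oslo,Sofia} {Paris} {Quito} {Delhi}
Quito—Sofia (5): add. Components now {Seoul} {Hanoi,Oslo,Quito,Sofia} {Paris} {Delhi}
Seoul—Sofia (7): add. Components now {Hanoi,Oslo,Quito,Seoul,Sofia} {Paris} {Delhi}
Hanoi—Paris (8): add. Components now {Hanoi,Oslo,Paris,Quito,Seoul,Sofia} {Delhi}
Oslo—Quito (10): skip — Oslo and Quito already connected.
Delhi—Quito (12): add. Components now {Delhi,Hanoi,Oslo,Paris,Quito,Seoul,Sofia}
MST edges: Oslo—Sofia, Hanoi—Sofia, Quito—Sofia, Seoul—Sofia, Hanoi—Paris, Delhi—Quito; total weight 1+2+5+7+8+12 = 35.

35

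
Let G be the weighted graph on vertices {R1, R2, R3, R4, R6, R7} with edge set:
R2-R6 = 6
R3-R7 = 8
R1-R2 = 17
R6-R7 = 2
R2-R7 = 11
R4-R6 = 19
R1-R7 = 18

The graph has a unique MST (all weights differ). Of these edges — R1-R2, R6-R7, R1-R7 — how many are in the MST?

2

Kruskal's algorithm — process edges by increasing weight (ties by edge label):
R6-R7 (2): add. Components now {R6,R7} {R2} {R1} {R3} {R4}
R2-R6 (6): add. Components now {R2,R6,R7} {R1} {R3} {R4}
R3-R7 (8): add. Components now {R2,R3,R6,R7} {R1} {R4}
R2-R7 (11): skip — R2 and R7 already connected.
R1-R2 (17): add. Components now {R1,R2,R3,R6,R7} {R4}
R1-R7 (18): skip — R1 and R7 already connected.
R4-R6 (19): add. Components now {R1,R2,R3,R4,R6,R7}
MST edge set: {R6-R7, R2-R6, R3-R7, R1-R2, R4-R6}.
Of the listed edges, {R1-R2, R6-R7} are in the MST → 2.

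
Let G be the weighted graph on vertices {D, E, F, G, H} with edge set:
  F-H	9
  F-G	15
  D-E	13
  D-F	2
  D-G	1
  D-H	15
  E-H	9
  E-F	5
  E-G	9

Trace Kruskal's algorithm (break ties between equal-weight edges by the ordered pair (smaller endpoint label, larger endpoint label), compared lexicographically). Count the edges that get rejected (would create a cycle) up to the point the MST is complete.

Kruskal's algorithm — process edges by increasing weight (ties by edge label):
D-G (1): add. Components now {D,G} {E} {F} {H}
D-F (2): add. Components now {D,F,G} {E} {H}
E-F (5): add. Components now {D,E,F,G} {H}
E-G (9): skip — E and G already connected.
E-H (9): add. Components now {D,E,F,G,H}
Edges rejected before the tree was complete: 1.

1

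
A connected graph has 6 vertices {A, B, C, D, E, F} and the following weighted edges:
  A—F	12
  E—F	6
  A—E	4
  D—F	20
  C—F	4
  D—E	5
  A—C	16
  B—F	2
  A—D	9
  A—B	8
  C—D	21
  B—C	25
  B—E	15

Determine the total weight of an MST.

21

Kruskal's algorithm — process edges by increasing weight (ties by edge label):
B—F (2): add — endpoints in different components.
A—E (4): add — endpoints in different components.
C—F (4): add — endpoints in different components.
D—E (5): add — endpoints in different components.
E—F (6): add — endpoints in different components.
MST edges: B—F, A—E, C—F, D—E, E—F; total weight 2+4+4+5+6 = 21.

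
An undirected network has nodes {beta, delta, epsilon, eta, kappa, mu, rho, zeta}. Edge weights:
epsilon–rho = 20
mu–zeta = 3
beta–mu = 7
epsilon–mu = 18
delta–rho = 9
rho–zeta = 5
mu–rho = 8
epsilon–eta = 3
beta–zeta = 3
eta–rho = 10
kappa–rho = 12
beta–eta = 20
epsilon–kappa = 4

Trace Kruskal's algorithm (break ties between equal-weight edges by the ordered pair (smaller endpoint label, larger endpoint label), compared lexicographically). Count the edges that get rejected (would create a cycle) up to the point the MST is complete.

Sort edges by weight, then run Kruskal:
beta–zeta (3): add — endpoints in different components.
epsilon–eta (3): add — endpoints in different components.
mu–zeta (3): add — endpoints in different components.
epsilon–kappa (4): add — endpoints in different components.
rho–zeta (5): add — endpoints in different components.
beta–mu (7): skip — beta and mu already connected.
mu–rho (8): skip — rho and mu already connected.
delta–rho (9): add — endpoints in different components.
eta–rho (10): add — endpoints in different components.
Edges rejected before the tree was complete: 2.

2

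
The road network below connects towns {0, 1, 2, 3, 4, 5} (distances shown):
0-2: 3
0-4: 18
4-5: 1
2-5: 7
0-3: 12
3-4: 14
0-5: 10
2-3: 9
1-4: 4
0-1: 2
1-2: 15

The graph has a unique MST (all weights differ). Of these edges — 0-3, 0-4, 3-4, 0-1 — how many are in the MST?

1

Sort edges by weight, then run Kruskal:
4-5 (1): add. Components now {0} {1} {2} {3} {4,5}
0-1 (2): add. Components now {0,1} {2} {3} {4,5}
0-2 (3): add. Components now {0,1,2} {3} {4,5}
1-4 (4): add. Components now {0,1,2,4,5} {3}
2-5 (7): skip — 2 and 5 already connected.
2-3 (9): add. Components now {0,1,2,3,4,5}
MST edge set: {4-5, 0-1, 0-2, 1-4, 2-3}.
Of the listed edges, {0-1} are in the MST → 1.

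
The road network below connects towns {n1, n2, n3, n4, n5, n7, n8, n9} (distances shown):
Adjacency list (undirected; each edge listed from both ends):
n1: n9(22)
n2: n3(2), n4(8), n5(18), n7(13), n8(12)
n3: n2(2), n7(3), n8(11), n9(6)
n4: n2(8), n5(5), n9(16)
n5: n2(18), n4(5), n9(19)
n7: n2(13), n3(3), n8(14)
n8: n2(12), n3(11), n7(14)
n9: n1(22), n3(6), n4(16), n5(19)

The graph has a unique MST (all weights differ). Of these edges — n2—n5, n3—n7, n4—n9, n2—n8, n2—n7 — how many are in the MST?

1

Sort edges by weight, then run Kruskal:
n2—n3 (2): add — endpoints in different components.
n3—n7 (3): add — endpoints in different components.
n4—n5 (5): add — endpoints in different components.
n3—n9 (6): add — endpoints in different components.
n2—n4 (8): add — endpoints in different components.
n3—n8 (11): add — endpoints in different components.
n2—n8 (12): skip — n8 and n2 already connected.
n2—n7 (13): skip — n7 and n2 already connected.
n7—n8 (14): skip — n8 and n7 already connected.
n4—n9 (16): skip — n9 and n4 already connected.
n2—n5 (18): skip — n5 and n2 already connected.
n5—n9 (19): skip — n9 and n5 already connected.
n1—n9 (22): add — endpoints in different components.
MST edge set: {n2—n3, n3—n7, n4—n5, n3—n9, n2—n4, n3—n8, n1—n9}.
Of the listed edges, {n3—n7} are in the MST → 1.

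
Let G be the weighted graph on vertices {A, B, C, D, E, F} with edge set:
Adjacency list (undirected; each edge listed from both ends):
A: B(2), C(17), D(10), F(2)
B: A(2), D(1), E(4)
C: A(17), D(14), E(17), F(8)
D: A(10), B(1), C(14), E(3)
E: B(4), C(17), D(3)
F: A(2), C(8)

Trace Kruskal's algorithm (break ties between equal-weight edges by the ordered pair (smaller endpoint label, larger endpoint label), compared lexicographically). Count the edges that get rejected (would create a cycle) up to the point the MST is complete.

Kruskal: consider edges lightest-first.
B-D (1): add. Components now {A} {B,D} {C} {E} {F}
A-B (2): add. Components now {A,B,D} {C} {E} {F}
A-F (2): add. Components now {A,B,D,F} {C} {E}
D-E (3): add. Components now {A,B,D,E,F} {C}
B-E (4): skip — B and E already connected.
C-F (8): add. Components now {A,B,C,D,E,F}
Edges rejected before the tree was complete: 1.

1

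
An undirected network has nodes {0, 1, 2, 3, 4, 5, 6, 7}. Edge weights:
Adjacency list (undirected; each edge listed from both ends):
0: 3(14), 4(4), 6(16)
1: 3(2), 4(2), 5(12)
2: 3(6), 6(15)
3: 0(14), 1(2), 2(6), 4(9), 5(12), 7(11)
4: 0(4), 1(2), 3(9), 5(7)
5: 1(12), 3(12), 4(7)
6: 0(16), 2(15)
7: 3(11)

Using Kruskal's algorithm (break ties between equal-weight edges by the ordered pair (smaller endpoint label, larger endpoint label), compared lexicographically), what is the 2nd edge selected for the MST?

1-4

Sort edges by weight, then run Kruskal:
1 3 (2): add — endpoints in different components.
1 4 (2): add — endpoints in different components.
0 4 (4): add — endpoints in different components.
2 3 (6): add — endpoints in different components.
4 5 (7): add — endpoints in different components.
3 4 (9): skip — 3 and 4 already connected.
3 7 (11): add — endpoints in different components.
1 5 (12): skip — 1 and 5 already connected.
3 5 (12): skip — 3 and 5 already connected.
0 3 (14): skip — 0 and 3 already connected.
2 6 (15): add — endpoints in different components.
The 2nd edge added is 1 4.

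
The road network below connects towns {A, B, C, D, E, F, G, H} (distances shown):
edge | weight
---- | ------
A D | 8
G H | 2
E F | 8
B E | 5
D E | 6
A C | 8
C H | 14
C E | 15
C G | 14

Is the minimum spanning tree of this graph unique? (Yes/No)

No

Sort edges by weight, then run Kruskal:
G H (2): add — endpoints in different components.
B E (5): add — endpoints in different components.
D E (6): add — endpoints in different components.
A C (8): add — endpoints in different components.
A D (8): add — endpoints in different components.
E F (8): add — endpoints in different components.
C G (14): add — endpoints in different components.
Non-tree edge C H has weight 14, equal to the heaviest edge on its tree cycle — swapping gives another MST of the same weight. Not unique.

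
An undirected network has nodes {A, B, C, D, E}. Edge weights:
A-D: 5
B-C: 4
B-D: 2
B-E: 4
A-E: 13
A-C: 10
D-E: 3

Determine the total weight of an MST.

Prim, starting at B.
Step 1: cheapest edge leaving the tree is B-D (2); add D.
Step 2: cheapest edge leaving the tree is D-E (3); add E.
Step 3: cheapest edge leaving the tree is B-C (4); add C.
Step 4: cheapest edge leaving the tree is A-D (5); add A.
MST edges: B-D, D-E, B-C, A-D; total weight 2+3+4+5 = 14.

14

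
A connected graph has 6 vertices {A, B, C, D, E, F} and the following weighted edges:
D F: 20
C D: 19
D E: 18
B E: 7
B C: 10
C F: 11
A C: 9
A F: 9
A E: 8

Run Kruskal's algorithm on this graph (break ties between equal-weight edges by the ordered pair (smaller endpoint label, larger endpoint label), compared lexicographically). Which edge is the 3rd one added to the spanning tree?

A-C

Sort edges by weight, then run Kruskal:
B E (7): add — endpoints in different components.
A E (8): add — endpoints in different components.
A C (9): add — endpoints in different components.
A F (9): add — endpoints in different components.
B C (10): skip — B and C already connected.
C F (11): skip — C and F already connected.
D E (18): add — endpoints in different components.
The 3rd edge added is A C.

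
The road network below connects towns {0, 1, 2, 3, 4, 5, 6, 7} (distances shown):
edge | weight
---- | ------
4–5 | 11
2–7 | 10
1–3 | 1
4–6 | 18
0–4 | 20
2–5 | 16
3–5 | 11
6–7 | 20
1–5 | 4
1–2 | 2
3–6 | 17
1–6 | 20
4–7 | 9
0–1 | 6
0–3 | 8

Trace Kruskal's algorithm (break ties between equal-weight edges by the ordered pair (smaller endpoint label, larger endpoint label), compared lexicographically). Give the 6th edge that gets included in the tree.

2-7

Sort edges by weight, then run Kruskal:
1–3 (1): add — endpoints in different components.
1–2 (2): add — endpoints in different components.
1–5 (4): add — endpoints in different components.
0–1 (6): add — endpoints in different components.
0–3 (8): skip — 0 and 3 already connected.
4–7 (9): add — endpoints in different components.
2–7 (10): add — endpoints in different components.
3–5 (11): skip — 3 and 5 already connected.
4–5 (11): skip — 4 and 5 already connected.
2–5 (16): skip — 2 and 5 already connected.
3–6 (17): add — endpoints in different components.
The 6th edge added is 2–7.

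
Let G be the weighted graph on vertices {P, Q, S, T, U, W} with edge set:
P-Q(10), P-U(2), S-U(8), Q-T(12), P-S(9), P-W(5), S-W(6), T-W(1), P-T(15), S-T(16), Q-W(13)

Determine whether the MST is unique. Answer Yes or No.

Yes

Kruskal's algorithm — process edges by increasing weight (ties by edge label):
T-W (1): add — endpoints in different components.
P-U (2): add — endpoints in different components.
P-W (5): add — endpoints in different components.
S-W (6): add — endpoints in different components.
S-U (8): skip — U and S already connected.
P-S (9): skip — P and S already connected.
P-Q (10): add — endpoints in different components.
Every non-tree edge has weight strictly greater than the heaviest edge on the tree path between its endpoints, so the MST is unique.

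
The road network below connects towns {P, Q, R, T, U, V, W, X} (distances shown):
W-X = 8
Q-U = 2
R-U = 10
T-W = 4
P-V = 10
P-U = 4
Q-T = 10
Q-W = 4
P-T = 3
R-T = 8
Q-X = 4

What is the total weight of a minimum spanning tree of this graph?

Kruskal: consider edges lightest-first.
Q-U (2): add — endpoints in different components.
P-T (3): add — endpoints in different components.
P-U (4): add — endpoints in different components.
Q-W (4): add — endpoints in different components.
Q-X (4): add — endpoints in different components.
T-W (4): skip — W and T already connected.
R-T (8): add — endpoints in different components.
W-X (8): skip — W and X already connected.
P-V (10): add — endpoints in different components.
MST edges: Q-U, P-T, P-U, Q-W, Q-X, R-T, P-V; total weight 2+3+4+4+4+8+10 = 35.

35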